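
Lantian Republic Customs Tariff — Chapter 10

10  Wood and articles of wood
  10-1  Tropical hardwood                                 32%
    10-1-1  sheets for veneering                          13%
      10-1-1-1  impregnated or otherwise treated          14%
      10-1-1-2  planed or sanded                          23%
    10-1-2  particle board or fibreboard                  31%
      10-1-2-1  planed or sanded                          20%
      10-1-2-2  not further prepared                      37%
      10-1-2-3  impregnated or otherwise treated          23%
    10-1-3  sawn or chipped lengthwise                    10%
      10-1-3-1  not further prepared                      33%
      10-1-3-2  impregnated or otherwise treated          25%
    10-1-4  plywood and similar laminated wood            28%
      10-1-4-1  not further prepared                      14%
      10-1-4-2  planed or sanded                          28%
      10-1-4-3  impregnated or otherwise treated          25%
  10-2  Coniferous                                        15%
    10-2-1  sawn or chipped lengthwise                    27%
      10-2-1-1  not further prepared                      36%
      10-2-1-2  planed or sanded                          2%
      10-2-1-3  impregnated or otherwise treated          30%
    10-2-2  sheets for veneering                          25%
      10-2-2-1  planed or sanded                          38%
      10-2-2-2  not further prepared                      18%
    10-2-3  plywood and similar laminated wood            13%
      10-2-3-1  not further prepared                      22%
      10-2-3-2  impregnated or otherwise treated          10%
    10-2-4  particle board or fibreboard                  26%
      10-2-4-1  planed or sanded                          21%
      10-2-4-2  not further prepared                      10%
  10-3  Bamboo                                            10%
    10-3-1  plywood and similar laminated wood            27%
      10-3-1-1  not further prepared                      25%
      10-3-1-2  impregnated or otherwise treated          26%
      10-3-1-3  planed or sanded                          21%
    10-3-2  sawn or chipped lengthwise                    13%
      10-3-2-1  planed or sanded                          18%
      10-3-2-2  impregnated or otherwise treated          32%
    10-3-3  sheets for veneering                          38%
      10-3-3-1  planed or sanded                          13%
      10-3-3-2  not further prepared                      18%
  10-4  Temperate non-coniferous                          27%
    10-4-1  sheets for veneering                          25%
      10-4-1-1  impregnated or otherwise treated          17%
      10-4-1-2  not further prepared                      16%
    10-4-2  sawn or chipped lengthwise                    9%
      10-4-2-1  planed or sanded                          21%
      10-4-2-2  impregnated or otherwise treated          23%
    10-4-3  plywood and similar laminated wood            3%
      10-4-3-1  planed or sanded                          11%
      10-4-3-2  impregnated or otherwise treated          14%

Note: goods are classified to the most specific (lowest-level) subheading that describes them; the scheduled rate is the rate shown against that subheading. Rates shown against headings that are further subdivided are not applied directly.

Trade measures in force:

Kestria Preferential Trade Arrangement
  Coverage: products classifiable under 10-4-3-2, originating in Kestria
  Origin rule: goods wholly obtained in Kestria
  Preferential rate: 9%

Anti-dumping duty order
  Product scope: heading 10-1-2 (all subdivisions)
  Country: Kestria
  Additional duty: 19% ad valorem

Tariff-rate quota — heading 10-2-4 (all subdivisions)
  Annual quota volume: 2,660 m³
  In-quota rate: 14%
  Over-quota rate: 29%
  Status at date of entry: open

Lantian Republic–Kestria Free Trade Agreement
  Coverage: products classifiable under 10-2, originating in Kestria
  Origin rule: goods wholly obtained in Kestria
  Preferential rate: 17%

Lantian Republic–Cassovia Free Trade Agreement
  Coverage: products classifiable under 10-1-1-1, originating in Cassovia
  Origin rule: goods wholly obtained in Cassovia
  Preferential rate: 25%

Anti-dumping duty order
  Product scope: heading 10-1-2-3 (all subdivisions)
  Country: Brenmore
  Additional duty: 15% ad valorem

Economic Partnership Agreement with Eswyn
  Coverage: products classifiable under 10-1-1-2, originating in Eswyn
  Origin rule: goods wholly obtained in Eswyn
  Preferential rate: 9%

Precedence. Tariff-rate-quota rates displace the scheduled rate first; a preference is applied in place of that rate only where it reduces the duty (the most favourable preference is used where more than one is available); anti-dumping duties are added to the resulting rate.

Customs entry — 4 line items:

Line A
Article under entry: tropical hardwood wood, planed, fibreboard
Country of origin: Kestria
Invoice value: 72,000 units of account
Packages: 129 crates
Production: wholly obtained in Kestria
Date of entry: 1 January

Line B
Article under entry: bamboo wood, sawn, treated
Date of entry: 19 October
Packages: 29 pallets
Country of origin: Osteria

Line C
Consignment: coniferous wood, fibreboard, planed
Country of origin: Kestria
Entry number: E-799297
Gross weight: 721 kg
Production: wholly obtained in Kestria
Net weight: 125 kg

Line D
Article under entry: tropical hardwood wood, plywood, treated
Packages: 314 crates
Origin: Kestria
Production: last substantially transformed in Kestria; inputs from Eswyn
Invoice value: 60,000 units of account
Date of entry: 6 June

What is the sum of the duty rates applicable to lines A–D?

110%

Line A: tropical hardwood → 10-1; fibreboard → 10-1-2; planed → 10-1-2-1. Scheduled 20%. Kestria agreement on 10-4-3-2: 10-1-2-1 not covered; Kestria agreement on 10-2: 10-1-2-1 not covered; anti-dumping (Kestria, 10-1-2): +19%; total 20% + 19% = 39%. → 39%.
Line B: bamboo → 10-3; sawn → 10-3-2; treated → 10-3-2-2. Scheduled 32%. No special measure applies. → 32%.
Line C: coniferous → 10-2; fibreboard → 10-2-4; planed → 10-2-4-1. Scheduled 21%. quota on 10-2-4 open → in-quota 14%; Kestria agreement on 10-4-3-2: 10-2-4-1 not covered; Kestria agreement on 10-2: wholly obtained → 17% available; preference 17% not lower than 14% → no reduction. → 14%.
Line D: tropical hardwood → 10-1; plywood → 10-1-4; treated → 10-1-4-3. Scheduled 25%. Kestria agreement on 10-4-3-2: 10-1-4-3 not covered; Kestria agreement on 10-2: 10-1-4-3 not covered. → 25%.
Sum: 39% + 32% + 14% + 25% = 110%.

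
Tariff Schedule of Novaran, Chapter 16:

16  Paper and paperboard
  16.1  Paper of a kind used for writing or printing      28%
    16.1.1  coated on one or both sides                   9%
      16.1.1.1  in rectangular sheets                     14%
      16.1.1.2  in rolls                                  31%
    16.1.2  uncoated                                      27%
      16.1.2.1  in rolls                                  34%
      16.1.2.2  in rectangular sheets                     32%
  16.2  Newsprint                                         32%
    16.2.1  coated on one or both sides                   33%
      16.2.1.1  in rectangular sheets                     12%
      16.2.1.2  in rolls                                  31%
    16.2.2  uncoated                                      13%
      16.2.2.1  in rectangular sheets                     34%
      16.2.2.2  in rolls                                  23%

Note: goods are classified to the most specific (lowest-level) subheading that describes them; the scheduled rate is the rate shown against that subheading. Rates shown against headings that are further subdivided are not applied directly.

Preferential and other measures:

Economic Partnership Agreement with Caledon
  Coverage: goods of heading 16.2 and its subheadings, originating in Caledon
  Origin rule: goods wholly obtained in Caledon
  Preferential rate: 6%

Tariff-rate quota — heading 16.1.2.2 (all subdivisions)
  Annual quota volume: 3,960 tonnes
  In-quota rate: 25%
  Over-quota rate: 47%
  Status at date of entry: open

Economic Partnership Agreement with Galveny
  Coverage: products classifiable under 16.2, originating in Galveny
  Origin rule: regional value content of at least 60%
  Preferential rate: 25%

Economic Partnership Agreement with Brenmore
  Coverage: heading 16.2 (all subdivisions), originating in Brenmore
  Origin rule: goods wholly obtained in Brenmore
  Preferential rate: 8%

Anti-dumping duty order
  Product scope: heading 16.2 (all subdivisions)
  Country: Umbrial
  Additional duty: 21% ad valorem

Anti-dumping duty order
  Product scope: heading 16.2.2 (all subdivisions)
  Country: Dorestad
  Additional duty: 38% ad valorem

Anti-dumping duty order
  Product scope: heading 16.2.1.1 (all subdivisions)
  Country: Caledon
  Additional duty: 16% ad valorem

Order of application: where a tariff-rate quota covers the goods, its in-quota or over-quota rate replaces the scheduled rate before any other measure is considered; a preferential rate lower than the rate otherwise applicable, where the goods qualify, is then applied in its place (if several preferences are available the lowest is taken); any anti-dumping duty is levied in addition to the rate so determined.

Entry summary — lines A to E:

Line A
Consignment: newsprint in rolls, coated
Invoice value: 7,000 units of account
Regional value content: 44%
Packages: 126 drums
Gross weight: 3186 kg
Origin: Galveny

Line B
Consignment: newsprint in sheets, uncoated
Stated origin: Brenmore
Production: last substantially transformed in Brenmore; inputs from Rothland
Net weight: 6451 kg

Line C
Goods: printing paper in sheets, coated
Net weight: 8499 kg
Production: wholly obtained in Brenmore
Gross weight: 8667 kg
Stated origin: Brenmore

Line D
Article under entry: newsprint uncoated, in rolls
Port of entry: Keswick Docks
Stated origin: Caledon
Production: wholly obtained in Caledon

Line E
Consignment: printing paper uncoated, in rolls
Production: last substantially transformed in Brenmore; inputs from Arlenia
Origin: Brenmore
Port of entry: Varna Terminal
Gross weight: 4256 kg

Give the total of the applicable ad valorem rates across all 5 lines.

119%

Line A: newsprint → 16.2; coated → 16.2.1; in rolls → 16.2.1.2. Scheduled 31%. Galveny agreement on 16.2: RVC < 60%. → 31%.
Line B: newsprint → 16.2; uncoated → 16.2.2; in sheets → 16.2.2.1. Scheduled 34%. Brenmore agreement on 16.2: not wholly obtained. → 34%.
Line C: printing paper → 16.1; coated → 16.1.1; in sheets → 16.1.1.1. Scheduled 14%. Brenmore agreement on 16.2: 16.1.1.1 not covered. → 14%.
Line D: newsprint → 16.2; uncoated → 16.2.2; in rolls → 16.2.2.2. Scheduled 23%. Caledon agreement on 16.2: wholly obtained → 6% available; preferential 6%. → 6%.
Line E: printing paper → 16.1; uncoated → 16.1.2; in rolls → 16.1.2.1. Scheduled 34%. Brenmore agreement on 16.2: 16.1.2.1 not covered. → 34%.
Sum: 31% + 34% + 14% + 6% + 34% = 119%.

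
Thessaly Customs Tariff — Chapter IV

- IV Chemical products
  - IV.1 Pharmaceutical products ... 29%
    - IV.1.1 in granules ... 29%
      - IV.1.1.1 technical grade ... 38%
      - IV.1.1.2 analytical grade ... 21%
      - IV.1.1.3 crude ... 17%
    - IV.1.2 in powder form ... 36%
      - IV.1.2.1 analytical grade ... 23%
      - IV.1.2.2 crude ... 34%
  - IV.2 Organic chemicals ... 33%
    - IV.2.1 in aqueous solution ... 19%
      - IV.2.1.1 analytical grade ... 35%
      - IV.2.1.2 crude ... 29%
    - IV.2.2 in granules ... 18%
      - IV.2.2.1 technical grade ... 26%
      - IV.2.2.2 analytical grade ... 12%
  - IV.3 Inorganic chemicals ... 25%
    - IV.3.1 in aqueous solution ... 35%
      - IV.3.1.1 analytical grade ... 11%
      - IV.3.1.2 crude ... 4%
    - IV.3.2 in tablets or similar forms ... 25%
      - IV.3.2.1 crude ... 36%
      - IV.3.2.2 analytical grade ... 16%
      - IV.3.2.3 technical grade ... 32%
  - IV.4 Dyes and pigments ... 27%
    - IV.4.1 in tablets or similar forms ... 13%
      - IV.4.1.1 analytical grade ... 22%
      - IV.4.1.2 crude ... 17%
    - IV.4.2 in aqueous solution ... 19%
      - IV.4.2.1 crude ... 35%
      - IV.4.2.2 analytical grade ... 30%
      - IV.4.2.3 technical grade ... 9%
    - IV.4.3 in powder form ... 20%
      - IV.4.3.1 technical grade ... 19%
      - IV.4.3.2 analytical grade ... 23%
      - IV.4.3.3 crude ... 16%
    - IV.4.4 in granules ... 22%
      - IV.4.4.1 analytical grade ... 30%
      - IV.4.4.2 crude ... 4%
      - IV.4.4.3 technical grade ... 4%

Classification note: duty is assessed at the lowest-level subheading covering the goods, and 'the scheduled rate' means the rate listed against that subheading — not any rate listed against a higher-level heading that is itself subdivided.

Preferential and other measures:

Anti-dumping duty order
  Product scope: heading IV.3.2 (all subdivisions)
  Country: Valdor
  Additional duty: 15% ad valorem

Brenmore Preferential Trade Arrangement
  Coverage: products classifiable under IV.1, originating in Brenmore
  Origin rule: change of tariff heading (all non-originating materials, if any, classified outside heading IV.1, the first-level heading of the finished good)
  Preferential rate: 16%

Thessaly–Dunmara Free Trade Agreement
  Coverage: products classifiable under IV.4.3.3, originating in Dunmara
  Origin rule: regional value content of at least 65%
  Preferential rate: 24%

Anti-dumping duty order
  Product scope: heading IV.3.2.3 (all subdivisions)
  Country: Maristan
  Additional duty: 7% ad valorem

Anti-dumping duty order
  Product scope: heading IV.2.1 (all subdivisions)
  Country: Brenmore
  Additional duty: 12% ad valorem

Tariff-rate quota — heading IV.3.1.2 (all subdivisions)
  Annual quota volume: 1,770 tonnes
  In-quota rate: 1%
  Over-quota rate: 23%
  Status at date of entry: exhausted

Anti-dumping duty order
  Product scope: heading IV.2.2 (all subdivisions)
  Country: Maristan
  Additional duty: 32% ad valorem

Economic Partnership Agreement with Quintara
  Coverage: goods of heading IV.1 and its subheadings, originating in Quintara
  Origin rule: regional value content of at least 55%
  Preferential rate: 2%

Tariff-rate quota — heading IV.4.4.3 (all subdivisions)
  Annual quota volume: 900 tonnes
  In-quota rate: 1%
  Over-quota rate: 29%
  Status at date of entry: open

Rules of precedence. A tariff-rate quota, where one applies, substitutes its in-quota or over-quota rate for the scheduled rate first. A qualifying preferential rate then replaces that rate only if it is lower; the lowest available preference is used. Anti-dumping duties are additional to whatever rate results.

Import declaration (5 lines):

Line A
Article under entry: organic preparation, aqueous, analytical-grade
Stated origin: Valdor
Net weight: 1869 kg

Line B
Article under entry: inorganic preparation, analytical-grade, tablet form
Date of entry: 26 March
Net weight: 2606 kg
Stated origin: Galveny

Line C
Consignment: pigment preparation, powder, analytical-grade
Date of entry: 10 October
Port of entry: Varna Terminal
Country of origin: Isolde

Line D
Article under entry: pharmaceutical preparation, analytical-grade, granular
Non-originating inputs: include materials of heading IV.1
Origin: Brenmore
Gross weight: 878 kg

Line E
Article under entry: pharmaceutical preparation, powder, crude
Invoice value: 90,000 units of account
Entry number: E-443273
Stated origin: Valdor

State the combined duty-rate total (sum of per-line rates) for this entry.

129%

Line A: organic → IV.2; aqueous → IV.2.1; analytical-grade → IV.2.1.1. Scheduled 35%. No special measure applies. → 35%.
Line B: inorganic → IV.3; tablet form → IV.3.2; analytical-grade → IV.3.2.2. Scheduled 16%. No special measure applies. → 16%.
Line C: pigment → IV.4; powder → IV.4.3; analytical-grade → IV.4.3.2. Scheduled 23%. No special measure applies. → 23%.
Line D: pharmaceutical → IV.1; granular → IV.1.1; analytical-grade → IV.1.1.2. Scheduled 21%. Brenmore agreement on IV.1: CTH not met. → 21%.
Line E: pharmaceutical → IV.1; powder → IV.1.2; crude → IV.1.2.2. Scheduled 34%. No special measure applies. → 34%.
Sum: 35% + 16% + 23% + 21% + 34% = 129%.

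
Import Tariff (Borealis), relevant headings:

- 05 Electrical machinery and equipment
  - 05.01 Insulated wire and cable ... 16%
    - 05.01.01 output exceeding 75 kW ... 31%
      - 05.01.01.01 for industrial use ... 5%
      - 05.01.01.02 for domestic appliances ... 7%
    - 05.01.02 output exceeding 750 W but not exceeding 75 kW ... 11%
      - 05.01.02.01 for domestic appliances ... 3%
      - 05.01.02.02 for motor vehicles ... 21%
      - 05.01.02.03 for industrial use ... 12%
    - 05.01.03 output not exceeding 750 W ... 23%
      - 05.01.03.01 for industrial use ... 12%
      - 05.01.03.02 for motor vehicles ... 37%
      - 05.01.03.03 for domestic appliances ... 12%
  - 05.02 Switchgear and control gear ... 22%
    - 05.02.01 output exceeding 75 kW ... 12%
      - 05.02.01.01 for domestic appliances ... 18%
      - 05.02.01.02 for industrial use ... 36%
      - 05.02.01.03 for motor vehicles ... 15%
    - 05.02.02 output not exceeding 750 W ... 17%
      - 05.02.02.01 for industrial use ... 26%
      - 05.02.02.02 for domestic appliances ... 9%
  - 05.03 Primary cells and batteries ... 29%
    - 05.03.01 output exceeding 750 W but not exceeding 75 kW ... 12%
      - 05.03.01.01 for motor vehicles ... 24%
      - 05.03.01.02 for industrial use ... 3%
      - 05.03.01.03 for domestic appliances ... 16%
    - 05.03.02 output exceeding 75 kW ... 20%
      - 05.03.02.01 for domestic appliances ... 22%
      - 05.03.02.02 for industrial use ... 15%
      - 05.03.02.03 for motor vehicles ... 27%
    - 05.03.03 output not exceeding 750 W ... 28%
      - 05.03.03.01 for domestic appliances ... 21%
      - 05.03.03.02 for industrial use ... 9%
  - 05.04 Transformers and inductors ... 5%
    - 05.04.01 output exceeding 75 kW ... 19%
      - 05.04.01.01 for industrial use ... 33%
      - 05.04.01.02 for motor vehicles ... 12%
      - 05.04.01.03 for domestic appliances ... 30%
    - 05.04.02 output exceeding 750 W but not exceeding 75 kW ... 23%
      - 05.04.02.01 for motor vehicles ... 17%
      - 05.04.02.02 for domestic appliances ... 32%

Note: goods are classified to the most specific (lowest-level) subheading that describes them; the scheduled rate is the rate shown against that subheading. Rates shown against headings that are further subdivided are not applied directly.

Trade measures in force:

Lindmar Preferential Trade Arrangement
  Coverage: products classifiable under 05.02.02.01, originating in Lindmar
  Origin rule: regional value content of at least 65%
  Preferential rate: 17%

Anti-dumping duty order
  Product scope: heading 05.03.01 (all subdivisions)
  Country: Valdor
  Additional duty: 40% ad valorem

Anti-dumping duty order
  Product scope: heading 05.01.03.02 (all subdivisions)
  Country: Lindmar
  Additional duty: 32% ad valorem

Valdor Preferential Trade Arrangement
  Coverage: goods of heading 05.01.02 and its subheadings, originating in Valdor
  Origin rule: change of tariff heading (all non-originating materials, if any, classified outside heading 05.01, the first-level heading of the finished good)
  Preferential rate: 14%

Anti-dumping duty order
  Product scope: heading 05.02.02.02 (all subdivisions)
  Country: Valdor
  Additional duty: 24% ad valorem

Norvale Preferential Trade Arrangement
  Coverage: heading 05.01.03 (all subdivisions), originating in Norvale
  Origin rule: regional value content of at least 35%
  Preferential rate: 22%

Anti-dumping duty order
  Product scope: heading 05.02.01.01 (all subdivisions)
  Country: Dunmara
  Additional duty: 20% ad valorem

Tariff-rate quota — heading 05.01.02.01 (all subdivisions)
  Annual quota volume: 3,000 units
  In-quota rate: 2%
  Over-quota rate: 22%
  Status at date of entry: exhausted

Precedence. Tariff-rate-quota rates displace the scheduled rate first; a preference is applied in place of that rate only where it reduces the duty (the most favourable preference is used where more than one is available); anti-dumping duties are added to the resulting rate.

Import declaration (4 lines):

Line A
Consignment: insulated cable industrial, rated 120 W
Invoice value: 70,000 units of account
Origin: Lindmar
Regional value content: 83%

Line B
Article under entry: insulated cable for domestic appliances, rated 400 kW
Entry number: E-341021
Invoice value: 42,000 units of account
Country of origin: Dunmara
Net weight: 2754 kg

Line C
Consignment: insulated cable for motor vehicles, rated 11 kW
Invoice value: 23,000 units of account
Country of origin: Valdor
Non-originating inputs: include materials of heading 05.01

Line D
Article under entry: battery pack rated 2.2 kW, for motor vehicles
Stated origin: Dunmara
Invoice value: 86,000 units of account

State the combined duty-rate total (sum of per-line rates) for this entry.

Line A: insulated cable → 05.01; rated 120 W → 05.01.03; industrial → 05.01.03.01. Scheduled 12%. Lindmar agreement on 05.02.02.01: 05.01.03.01 not covered. → 12%.
Line B: insulated cable → 05.01; rated 400 kW → 05.01.01; for domestic appliances → 05.01.01.02. Scheduled 7%. No special measure applies. → 7%.
Line C: insulated cable → 05.01; rated 11 kW → 05.01.02; for motor vehicles → 05.01.02.02. Scheduled 21%. Valdor agreement on 05.01.02: CTH not met. → 21%.
Line D: battery pack → 05.03; rated 2.2 kW → 05.03.01; for motor vehicles → 05.03.01.01. Scheduled 24%. No special measure applies. → 24%.
Sum: 12% + 7% + 21% + 24% = 64%.

64%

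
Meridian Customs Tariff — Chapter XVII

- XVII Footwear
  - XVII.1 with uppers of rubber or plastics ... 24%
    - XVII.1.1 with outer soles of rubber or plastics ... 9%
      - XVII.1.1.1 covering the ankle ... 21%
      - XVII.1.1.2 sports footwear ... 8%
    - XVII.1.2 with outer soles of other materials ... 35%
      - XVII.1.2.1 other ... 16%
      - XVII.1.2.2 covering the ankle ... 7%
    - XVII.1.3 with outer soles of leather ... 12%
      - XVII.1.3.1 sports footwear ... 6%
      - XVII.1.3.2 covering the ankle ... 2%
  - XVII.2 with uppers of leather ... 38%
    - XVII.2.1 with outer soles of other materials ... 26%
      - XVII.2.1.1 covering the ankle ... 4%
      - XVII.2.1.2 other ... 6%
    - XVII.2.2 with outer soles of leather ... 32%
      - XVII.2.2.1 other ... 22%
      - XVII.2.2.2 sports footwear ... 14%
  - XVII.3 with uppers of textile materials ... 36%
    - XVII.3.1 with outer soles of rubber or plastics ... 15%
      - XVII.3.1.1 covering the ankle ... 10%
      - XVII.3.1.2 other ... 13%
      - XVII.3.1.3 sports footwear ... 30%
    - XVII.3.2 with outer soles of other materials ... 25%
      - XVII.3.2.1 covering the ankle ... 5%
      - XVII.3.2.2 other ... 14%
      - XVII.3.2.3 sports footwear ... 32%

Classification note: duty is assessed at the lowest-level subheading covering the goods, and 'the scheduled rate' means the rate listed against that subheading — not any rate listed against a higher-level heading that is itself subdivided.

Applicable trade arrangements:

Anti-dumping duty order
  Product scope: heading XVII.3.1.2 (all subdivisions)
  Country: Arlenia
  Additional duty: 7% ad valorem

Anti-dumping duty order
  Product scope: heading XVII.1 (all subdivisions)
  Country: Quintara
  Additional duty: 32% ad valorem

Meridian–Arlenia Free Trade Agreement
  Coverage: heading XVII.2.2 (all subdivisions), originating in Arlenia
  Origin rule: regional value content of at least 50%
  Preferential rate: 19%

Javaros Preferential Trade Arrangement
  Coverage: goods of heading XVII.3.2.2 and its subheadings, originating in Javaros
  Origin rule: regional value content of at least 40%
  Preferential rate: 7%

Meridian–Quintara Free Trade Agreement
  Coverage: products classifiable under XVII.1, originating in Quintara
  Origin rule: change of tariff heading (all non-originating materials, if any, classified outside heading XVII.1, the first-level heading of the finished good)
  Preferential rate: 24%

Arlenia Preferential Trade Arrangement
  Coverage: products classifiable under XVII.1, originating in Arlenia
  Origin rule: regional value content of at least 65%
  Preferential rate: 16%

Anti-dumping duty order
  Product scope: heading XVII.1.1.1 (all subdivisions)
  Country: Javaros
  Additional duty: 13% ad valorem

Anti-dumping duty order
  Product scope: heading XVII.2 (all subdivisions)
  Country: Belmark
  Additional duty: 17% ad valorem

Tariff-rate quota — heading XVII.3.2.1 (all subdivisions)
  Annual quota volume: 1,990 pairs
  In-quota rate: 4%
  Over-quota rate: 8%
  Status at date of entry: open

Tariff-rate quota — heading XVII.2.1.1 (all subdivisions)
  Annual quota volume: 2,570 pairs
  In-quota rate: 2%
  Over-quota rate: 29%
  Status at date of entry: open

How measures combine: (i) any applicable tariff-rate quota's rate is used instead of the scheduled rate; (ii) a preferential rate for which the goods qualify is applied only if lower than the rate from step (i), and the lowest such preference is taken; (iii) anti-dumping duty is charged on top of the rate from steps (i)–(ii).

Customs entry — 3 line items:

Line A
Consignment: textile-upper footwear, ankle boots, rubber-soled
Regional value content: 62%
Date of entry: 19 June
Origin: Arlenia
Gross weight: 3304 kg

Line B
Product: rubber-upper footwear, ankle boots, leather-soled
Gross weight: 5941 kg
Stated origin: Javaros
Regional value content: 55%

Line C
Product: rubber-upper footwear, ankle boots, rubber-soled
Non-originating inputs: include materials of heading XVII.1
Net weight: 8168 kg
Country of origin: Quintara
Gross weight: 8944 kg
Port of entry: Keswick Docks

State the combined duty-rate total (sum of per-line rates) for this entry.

Line A: textile-upper → XVII.3; rubber-soled → XVII.3.1; ankle boots → XVII.3.1.1. Scheduled 10%. Arlenia agreement on XVII.2.2: XVII.3.1.1 not covered; Arlenia agreement on XVII.1: XVII.3.1.1 not covered. → 10%.
Line B: rubber-upper → XVII.1; leather-soled → XVII.1.3; ankle boots → XVII.1.3.2. Scheduled 2%. Javaros agreement on XVII.3.2.2: XVII.1.3.2 not covered. → 2%.
Line C: rubber-upper → XVII.1; rubber-soled → XVII.1.1; ankle boots → XVII.1.1.1. Scheduled 21%. Quintara agreement on XVII.1: CTH not met; anti-dumping (Quintara, XVII.1): +32%; total 21% + 32% = 53%. → 53%.
Sum: 10% + 2% + 53% = 65%.

65%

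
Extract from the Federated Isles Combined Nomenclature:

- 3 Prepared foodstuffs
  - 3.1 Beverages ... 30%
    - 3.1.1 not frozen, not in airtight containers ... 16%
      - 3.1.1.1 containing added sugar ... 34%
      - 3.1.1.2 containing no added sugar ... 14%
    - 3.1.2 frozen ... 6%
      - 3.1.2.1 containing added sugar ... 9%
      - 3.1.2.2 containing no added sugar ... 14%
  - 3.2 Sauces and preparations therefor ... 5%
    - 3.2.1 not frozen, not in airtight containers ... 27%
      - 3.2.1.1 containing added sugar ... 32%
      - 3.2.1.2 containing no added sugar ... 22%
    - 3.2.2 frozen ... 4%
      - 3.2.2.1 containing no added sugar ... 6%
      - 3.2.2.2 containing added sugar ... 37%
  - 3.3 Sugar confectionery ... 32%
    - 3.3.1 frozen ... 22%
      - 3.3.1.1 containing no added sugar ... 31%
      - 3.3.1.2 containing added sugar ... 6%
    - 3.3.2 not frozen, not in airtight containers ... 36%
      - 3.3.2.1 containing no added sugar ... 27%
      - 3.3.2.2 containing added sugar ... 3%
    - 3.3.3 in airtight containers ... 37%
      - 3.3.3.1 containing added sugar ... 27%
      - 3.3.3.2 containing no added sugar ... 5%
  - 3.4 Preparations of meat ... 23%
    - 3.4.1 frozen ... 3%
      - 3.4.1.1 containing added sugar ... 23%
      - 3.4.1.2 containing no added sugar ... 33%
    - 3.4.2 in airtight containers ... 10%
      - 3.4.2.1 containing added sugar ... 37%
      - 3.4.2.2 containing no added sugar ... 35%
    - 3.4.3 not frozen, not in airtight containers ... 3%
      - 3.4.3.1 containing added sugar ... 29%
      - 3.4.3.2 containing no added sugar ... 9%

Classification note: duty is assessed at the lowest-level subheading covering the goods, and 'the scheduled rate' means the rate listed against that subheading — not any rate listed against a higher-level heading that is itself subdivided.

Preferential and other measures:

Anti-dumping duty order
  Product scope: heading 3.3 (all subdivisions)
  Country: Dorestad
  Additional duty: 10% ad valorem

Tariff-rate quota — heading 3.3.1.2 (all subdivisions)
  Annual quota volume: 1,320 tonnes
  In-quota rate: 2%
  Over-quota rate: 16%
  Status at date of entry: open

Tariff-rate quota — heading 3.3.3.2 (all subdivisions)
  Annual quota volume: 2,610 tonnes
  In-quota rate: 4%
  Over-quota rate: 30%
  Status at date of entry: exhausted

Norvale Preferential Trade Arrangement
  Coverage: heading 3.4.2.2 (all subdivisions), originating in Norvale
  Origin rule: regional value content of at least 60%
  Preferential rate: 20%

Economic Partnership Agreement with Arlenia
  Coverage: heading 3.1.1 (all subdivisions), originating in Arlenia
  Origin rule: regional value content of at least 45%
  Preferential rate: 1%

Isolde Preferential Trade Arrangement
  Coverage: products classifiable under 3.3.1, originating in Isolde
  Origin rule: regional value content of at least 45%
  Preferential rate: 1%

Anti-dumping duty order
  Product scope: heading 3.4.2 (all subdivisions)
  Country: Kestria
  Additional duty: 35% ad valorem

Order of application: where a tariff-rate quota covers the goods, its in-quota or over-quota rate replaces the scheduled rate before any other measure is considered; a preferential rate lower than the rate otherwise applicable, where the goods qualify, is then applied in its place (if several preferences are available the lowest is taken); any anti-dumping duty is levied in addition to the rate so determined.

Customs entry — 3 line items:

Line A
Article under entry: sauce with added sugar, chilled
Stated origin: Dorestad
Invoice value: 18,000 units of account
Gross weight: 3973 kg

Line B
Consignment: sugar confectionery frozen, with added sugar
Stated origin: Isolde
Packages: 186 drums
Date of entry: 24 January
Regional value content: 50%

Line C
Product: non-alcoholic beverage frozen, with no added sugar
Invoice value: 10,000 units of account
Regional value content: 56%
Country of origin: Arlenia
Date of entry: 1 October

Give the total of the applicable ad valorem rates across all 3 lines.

Line A: sauce → 3.2; chilled → 3.2.1; with added sugar → 3.2.1.1. Scheduled 32%. No special measure applies. → 32%.
Line B: sugar confectionery → 3.3; frozen → 3.3.1; with added sugar → 3.3.1.2. Scheduled 6%. quota on 3.3.1.2 open → in-quota 2%; Isolde agreement on 3.3.1: RVC ≥ 45% → 1% available; preferential 1%. → 1%.
Line C: non-alcoholic beverage → 3.1; frozen → 3.1.2; with no added sugar → 3.1.2.2. Scheduled 14%. Arlenia agreement on 3.1.1: 3.1.2.2 not covered. → 14%.
Sum: 32% + 1% + 14% = 47%.

47%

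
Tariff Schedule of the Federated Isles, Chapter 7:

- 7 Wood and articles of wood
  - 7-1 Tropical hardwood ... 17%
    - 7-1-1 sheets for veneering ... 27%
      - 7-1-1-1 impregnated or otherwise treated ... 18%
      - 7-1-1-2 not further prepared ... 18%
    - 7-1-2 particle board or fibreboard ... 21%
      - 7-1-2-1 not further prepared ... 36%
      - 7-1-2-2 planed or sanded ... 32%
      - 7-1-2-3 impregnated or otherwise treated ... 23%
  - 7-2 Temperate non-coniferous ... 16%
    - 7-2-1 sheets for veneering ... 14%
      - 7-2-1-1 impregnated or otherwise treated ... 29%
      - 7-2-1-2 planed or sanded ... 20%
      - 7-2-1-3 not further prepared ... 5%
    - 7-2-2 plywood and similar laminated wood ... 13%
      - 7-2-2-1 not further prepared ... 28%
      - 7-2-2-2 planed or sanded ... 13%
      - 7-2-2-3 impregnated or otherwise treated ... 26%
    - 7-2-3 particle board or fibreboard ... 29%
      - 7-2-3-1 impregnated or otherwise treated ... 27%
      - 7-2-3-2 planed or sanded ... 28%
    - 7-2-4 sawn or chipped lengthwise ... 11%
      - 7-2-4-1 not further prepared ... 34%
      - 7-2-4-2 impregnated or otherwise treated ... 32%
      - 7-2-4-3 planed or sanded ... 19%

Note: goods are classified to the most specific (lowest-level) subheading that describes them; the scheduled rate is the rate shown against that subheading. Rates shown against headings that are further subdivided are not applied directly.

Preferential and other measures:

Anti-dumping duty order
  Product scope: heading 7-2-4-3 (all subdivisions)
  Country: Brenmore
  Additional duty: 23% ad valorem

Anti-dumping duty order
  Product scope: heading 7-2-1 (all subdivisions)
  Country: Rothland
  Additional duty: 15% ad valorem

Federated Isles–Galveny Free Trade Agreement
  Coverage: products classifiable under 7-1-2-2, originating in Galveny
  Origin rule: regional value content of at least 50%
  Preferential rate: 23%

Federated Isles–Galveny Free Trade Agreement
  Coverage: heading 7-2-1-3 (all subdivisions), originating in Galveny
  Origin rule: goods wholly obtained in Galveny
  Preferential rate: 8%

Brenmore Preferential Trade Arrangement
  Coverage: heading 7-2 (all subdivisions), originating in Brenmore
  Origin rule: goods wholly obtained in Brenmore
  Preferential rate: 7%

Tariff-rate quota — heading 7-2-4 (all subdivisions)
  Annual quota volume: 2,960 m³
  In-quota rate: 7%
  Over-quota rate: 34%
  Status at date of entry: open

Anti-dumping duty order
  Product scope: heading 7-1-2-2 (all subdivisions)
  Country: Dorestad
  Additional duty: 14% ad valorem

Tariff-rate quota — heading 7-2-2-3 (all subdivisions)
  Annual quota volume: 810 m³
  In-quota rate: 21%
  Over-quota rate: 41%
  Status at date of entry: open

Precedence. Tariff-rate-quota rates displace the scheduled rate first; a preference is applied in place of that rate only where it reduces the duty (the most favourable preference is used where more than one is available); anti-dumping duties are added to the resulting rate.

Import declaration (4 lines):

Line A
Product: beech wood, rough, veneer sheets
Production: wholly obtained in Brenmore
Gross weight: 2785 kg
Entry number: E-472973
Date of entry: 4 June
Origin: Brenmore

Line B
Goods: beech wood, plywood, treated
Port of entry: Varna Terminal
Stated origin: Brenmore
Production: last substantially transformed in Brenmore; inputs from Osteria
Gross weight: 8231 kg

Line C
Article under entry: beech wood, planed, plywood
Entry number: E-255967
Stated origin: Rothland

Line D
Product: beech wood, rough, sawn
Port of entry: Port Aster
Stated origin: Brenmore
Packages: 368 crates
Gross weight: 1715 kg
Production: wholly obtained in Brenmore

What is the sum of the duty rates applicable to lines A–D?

46%

Line A: beech → 7-2; veneer sheets → 7-2-1; rough → 7-2-1-3. Scheduled 5%. Brenmore agreement on 7-2: wholly obtained → 7% available; preference 7% not lower than 5% → no reduction. → 5%.
Line B: beech → 7-2; plywood → 7-2-2; treated → 7-2-2-3. Scheduled 26%. quota on 7-2-2-3 open → in-quota 21%; Brenmore agreement on 7-2: not wholly obtained. → 21%.
Line C: beech → 7-2; plywood → 7-2-2; planed → 7-2-2-2. Scheduled 13%. No special measure applies. → 13%.
Line D: beech → 7-2; sawn → 7-2-4; rough → 7-2-4-1. Scheduled 34%. quota on 7-2-4 open → in-quota 7%; Brenmore agreement on 7-2: wholly obtained → 7% available; preference 7% not lower than 7% → no reduction. → 7%.
Sum: 5% + 21% + 13% + 7% = 46%.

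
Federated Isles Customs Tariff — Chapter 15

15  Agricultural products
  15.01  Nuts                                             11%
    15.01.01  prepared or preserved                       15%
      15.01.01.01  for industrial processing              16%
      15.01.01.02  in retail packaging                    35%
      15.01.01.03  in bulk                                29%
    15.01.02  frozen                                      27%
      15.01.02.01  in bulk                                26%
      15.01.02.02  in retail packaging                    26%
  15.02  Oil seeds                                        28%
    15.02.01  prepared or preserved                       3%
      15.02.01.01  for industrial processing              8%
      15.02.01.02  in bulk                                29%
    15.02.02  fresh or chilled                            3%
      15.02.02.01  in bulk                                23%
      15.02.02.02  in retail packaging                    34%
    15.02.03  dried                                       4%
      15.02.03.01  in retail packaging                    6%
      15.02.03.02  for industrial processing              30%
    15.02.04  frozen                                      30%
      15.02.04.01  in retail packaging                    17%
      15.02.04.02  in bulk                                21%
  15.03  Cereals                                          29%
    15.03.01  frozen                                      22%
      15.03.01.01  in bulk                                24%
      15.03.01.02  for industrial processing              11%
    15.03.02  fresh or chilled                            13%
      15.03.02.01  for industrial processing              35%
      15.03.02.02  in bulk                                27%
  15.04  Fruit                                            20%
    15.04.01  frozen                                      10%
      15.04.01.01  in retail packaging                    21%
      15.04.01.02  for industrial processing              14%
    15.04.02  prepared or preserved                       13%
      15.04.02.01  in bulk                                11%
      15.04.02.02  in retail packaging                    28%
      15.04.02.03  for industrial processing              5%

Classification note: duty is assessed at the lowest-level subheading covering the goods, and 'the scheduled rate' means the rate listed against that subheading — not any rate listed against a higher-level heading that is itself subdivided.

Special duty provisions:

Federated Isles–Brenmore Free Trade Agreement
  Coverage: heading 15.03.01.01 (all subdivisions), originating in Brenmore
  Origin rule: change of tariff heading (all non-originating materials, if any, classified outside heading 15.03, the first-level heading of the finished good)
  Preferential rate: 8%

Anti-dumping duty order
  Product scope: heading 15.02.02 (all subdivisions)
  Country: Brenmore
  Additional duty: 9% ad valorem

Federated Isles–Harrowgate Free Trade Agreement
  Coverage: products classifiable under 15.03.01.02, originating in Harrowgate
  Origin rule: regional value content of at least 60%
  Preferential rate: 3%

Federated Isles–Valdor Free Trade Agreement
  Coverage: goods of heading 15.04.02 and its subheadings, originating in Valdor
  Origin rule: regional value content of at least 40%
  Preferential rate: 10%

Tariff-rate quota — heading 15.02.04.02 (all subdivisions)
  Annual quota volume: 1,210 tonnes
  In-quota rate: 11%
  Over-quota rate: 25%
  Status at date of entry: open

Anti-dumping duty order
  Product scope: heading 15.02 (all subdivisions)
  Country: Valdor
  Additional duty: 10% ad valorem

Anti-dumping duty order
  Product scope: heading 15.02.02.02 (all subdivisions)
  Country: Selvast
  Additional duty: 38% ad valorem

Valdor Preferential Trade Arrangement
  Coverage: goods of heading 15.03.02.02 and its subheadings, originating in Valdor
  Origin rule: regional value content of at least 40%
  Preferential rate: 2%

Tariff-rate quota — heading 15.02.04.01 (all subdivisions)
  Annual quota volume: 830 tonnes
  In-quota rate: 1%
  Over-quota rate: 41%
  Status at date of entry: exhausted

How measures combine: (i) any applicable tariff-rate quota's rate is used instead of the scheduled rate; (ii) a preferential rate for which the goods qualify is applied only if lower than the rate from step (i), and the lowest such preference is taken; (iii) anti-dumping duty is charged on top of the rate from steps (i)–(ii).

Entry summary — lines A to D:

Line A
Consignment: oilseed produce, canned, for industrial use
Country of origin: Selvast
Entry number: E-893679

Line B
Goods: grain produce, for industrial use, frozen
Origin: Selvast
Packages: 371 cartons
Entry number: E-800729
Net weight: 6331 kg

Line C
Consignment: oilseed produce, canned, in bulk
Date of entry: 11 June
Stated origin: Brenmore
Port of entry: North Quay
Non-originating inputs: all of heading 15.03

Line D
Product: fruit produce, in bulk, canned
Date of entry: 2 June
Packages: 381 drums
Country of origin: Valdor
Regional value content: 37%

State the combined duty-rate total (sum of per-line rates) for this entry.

59%

Line A: oilseed → 15.02; canned → 15.02.01; for industrial use → 15.02.01.01. Scheduled 8%. No special measure applies. → 8%.
Line B: grain → 15.03; frozen → 15.03.01; for industrial use → 15.03.01.02. Scheduled 11%. No special measure applies. → 11%.
Line C: oilseed → 15.02; canned → 15.02.01; in bulk → 15.02.01.02. Scheduled 29%. Brenmore agreement on 15.03.01.01: 15.02.01.02 not covered. → 29%.
Line D: fruit → 15.04; canned → 15.04.02; in bulk → 15.04.02.01. Scheduled 11%. Valdor agreement on 15.04.02: RVC < 40%; Valdor agreement on 15.03.02.02: 15.04.02.01 not covered. → 11%.
Sum: 8% + 11% + 29% + 11% = 59%.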